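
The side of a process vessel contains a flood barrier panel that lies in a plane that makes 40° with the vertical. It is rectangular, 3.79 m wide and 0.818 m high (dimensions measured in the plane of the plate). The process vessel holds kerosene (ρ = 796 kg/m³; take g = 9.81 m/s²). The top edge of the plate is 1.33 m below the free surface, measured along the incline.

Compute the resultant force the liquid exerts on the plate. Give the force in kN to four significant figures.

γ = ρg = 796 × 9.81 / 1000 = 7.80876 kN/m³.
The plate makes 40° with the vertical, i.e. θ = 90° − 40° = 50° to the horizontal. Measuring y along the incline from the free-surface line, vertical depth h = y·sinθ with sinθ = 0.766044.
The centroid lies 0.818/2 = 0.409 m below the top edge, so y_c = 1.33 + 0.409 = 1.739 m and h_c = 1.739 × 0.766044 = 1.33215 m.
A = 3.79 × 0.818 = 3.10022 m².
Resultant F = γ·h_c·A = 7.80876 × 1.33215 × 3.10022 = 32.2499 kN.

F ≈ 32.25 kN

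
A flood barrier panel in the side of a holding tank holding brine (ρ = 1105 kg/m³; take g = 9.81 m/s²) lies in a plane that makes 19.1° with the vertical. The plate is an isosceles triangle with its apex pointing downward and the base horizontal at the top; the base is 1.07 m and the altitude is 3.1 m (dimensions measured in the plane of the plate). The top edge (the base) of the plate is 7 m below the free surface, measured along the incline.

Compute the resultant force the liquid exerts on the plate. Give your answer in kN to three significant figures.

γ = ρg = 1105 × 9.81 / 1000 = 10.84005 kN/m³.
The plate makes 19.1° with the vertical, i.e. θ = 90° − 19.1° = 70.9° to the horizontal. Measuring y along the incline from the free-surface line, vertical depth h = y·sinθ with sinθ = 0.944949.
With the apex down, the centroid sits h/3 = 3.1/3 = 1.03333 m below the base (the top edge), so y_c = 7 + 1.03333 = 8.03333 m and h_c = 8.03333 × 0.944949 = 7.59109 m.
A = ½ × 1.07 × 3.1 = 1.6585 m².
Resultant F = γ·h_c·A = 10.84005 × 7.59109 × 1.6585 = 136.474 kN.

F ≈ 136 kN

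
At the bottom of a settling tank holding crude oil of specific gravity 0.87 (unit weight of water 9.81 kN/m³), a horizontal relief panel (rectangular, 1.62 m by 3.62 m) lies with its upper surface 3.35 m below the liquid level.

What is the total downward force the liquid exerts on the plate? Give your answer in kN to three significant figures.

γ = 0.87 × 9.81 = 8.5347 kN/m³.
The plate is horizontal, so pressure is uniform at p = γ·h = 8.5347 × 3.35 = 28.5912 kN/m².
A = 1.62 × 3.62 = 5.8644 m².
F = p·A = 28.5912 × 5.8644 = 167.67 kN.

F ≈ 168 kN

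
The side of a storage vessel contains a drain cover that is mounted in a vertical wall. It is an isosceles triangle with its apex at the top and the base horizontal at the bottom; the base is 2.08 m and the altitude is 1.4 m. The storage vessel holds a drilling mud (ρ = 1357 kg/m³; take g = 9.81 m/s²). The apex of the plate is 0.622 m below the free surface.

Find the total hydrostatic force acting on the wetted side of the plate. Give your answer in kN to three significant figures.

γ = ρg = 1357 × 9.81 / 1000 = 13.31217 kN/m³.
With the apex up, the centroid sits 2h/3 = 2 × 1.4/3 = 0.933333 m below the apex, so the centroid depth is h_c = 0.622 + 0.933333 = 1.55533 m.
A = ½ × 2.08 × 1.4 = 1.456 m².
Resultant F = γ·h_c·A = 13.31217 × 1.55533 × 1.456 = 30.1462 kN.

F ≈ 30.1 kN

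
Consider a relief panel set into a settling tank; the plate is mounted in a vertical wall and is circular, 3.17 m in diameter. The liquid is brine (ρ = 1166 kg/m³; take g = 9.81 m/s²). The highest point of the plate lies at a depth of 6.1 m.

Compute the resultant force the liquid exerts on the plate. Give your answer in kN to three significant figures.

γ = ρg = 1166 × 9.81 / 1000 = 11.43846 kN/m³.
The centroid is at the centre, 1.585 m below the top of the plate, so the centroid depth is h_c = 6.1 + 1.585 = 7.685 m.
A = π(1.585)² = 7.89239 m².
Resultant F = γ·h_c·A = 11.43846 × 7.685 × 7.89239 = 693.777 kN.

F ≈ 694 kN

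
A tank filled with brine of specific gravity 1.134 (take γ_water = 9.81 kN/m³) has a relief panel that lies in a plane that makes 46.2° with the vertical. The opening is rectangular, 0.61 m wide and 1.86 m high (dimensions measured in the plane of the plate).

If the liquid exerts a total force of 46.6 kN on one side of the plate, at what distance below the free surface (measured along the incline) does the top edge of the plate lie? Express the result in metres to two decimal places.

γ = 1.134 × 9.81 = 11.12454 kN/m³.
A = 0.61 × 1.86 = 1.1346 m².
From F = γ·h_c·A, the centroid depth is h_c = 46.6/(11.12454 × 1.1346) = 3.69199 m.
The plate makes 46.2° with the vertical, i.e. θ = 90° − 46.2° = 43.8° to the horizontal. Measuring y along the incline from the free-surface line, vertical depth h = y·sinθ with sinθ = 0.692143.
Along the incline, y_c = h_c/sinθ = 3.69199/0.692143 = 5.33414 m.
The centroid lies 1.86/2 = 0.93 m below the top edge, so the top edge sits at y_top = 5.33414 − 0.93 = 4.40414 m along the incline.

y_top ≈ 4.40 m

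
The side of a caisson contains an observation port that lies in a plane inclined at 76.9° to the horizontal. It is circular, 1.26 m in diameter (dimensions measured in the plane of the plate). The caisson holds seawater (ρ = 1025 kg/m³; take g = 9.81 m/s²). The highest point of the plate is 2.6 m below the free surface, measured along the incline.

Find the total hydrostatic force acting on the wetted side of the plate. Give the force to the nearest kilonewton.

F ≈ 39 kN

γ = ρg = 1025 × 9.81 / 1000 = 10.05525 kN/m³.
Let θ = 76.9° be the plate's angle to the horizontal; measure y along the incline from where the plane meets the free surface. Vertical depth h = y·sinθ with sinθ = 0.973976.
The centroid is at the centre, 0.63 m below the top of the plate, so y_c = 2.6 + 0.63 = 3.23 m and h_c = 3.23 × 0.973976 = 3.14594 m.
A = π(0.63)² = 1.2469 m².
Resultant F = γ·h_c·A = 10.05525 × 3.14594 × 1.2469 = 39.4435 kN.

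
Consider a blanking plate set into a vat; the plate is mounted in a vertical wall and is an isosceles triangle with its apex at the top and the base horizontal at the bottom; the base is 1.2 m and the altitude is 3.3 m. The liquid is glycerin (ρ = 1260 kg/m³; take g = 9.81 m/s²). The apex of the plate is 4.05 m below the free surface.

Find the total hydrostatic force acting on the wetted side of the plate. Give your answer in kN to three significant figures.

γ = ρg = 1260 × 9.81 / 1000 = 12.3606 kN/m³.
With the apex up, the centroid sits 2h/3 = 2 × 3.3/3 = 2.2 m below the apex, so the centroid depth is h_c = 4.05 + 2.2 = 6.25 m.
A = ½ × 1.2 × 3.3 = 1.98 m².
Resultant F = γ·h_c·A = 12.3606 × 6.25 × 1.98 = 152.962 kN.

F ≈ 153 kN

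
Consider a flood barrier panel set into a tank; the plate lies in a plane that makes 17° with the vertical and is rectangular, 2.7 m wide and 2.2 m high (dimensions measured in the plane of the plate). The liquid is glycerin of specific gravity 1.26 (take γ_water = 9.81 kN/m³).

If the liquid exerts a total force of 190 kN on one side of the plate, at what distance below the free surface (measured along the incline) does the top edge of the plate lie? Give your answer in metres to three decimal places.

γ = 1.26 × 9.81 = 12.3606 kN/m³.
A = 2.7 × 2.2 = 5.94 m².
From F = γ·h_c·A, the centroid depth is h_c = 190/(12.3606 × 5.94) = 2.58778 m.
The plate makes 17° with the vertical, i.e. θ = 90° − 17° = 73° to the horizontal. Measuring y along the incline from the free-surface line, vertical depth h = y·sinθ with sinθ = 0.956305.
Along the incline, y_c = h_c/sinθ = 2.58778/0.956305 = 2.70602 m.
The centroid lies 2.2/2 = 1.1 m below the top edge, so the top edge sits at y_top = 2.70602 − 1.1 = 1.60602 m along the incline.

y_top ≈ 1.606 m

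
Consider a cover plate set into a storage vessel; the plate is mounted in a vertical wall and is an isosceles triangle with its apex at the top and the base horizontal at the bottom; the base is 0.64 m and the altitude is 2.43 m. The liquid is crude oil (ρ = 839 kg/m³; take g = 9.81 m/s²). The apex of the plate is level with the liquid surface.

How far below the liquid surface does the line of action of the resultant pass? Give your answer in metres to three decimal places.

γ = ρg = 839 × 9.81 / 1000 = 8.23059 kN/m³.
With the apex up, the centroid sits 2h/3 = 2 × 2.43/3 = 1.62 m below the apex, so the centroid depth is h_c = 1.62 m.
A = ½ × 0.64 × 2.43 = 0.7776 m².
Resultant F = γ·h_c·A = 8.23059 × 1.62 × 0.7776 = 10.3682 kN.
I_c = b·h³/36 = 0.64 × 2.43³/36 = 0.255092 m⁴.
Centre of pressure: y_p = y_c + I_c/(y_c·A) = 1.62 + 0.255092/(1.62 × 0.7776) = 1.62 + 0.2025 = 1.8225 m along the plane.

h_p = 1.823 m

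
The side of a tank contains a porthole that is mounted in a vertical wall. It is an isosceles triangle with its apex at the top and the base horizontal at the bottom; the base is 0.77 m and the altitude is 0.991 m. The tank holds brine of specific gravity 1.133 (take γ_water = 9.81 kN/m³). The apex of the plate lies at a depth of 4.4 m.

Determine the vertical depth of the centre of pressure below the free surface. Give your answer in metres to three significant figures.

h_p = 5.07 m

γ = 1.133 × 9.81 = 11.11473 kN/m³.
With the apex up, the centroid sits 2h/3 = 2 × 0.991/3 = 0.660667 m below the apex, so the centroid depth is h_c = 4.4 + 0.660667 = 5.06067 m.
A = ½ × 0.77 × 0.991 = 0.381535 m².
Resultant F = γ·h_c·A = 11.11473 × 5.06067 × 0.381535 = 21.4606 kN.
I_c = b·h³/36 = 0.77 × 0.991³/36 = 0.0208166 m⁴.
Centre of pressure: y_p = y_c + I_c/(y_c·A) = 5.06067 + 0.0208166/(5.06067 × 0.381535) = 5.06067 + 0.0107812 = 5.07145 m along the plane.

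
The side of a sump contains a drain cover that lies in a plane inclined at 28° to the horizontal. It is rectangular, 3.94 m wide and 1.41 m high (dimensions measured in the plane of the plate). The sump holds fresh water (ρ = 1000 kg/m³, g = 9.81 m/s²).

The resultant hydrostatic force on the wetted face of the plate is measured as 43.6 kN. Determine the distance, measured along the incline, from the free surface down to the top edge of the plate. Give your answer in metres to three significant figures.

γ = ρg = 1000 × 9.81 = 9810 N/m³ = 9.81 kN/m³.
A = 3.94 × 1.41 = 5.5554 m².
From F = γ·h_c·A, the centroid depth is h_c = 43.6/(9.81 × 5.5554) = 0.800022 m.
Let θ = 28° be the plate's angle to the horizontal; measure y along the incline from where the plane meets the free surface. Vertical depth h = y·sinθ with sinθ = 0.469472.
Along the incline, y_c = h_c/sinθ = 0.800022/0.469472 = 1.70409 m.
The centroid lies 1.41/2 = 0.705 m below the top edge, so the top edge sits at y_top = 1.70409 − 0.705 = 0.99909 m along the incline.

y_top ≈ 0.999 m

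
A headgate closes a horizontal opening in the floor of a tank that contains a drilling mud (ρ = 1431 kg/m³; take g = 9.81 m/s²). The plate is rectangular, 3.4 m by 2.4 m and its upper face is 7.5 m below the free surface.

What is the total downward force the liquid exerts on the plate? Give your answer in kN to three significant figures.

F ≈ 859 kN

γ = ρg = 1431 × 9.81 / 1000 = 14.03811 kN/m³.
The plate is horizontal, so pressure is uniform at p = γ·h = 14.03811 × 7.5 = 105.286 kN/m².
A = 3.4 × 2.4 = 8.16 m².
F = p·A = 105.286 × 8.16 = 859.134 kN.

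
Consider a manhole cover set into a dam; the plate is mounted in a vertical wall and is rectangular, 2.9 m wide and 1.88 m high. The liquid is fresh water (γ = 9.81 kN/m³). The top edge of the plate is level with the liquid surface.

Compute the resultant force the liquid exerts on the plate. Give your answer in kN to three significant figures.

F ≈ 50.3 kN

γ = 9.81 kN/m³.
The centroid lies 1.88/2 = 0.94 m below the top edge, so the centroid depth is h_c = 0.94 m.
A = 2.9 × 1.88 = 5.452 m².
Resultant F = γ·h_c·A = 9.81 × 0.94 × 5.452 = 50.2751 kN.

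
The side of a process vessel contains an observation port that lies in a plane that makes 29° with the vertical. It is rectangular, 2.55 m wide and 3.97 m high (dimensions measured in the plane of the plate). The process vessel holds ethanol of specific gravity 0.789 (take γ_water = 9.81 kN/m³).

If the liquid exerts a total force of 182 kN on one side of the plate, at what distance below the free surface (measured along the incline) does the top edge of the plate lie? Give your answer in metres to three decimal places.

y_top ≈ 0.671 m

γ = 0.789 × 9.81 = 7.74009 kN/m³.
A = 2.55 × 3.97 = 10.1235 m².
From F = γ·h_c·A, the centroid depth is h_c = 182/(7.74009 × 10.1235) = 2.32271 m.
The plate makes 29° with the vertical, i.e. θ = 90° − 29° = 61° to the horizontal. Measuring y along the incline from the free-surface line, vertical depth h = y·sinθ with sinθ = 0.874620.
Along the incline, y_c = h_c/sinθ = 2.32271/0.874620 = 2.65568 m.
The centroid lies 3.97/2 = 1.985 m below the top edge, so the top edge sits at y_top = 2.65568 − 1.985 = 0.67068 m along the incline.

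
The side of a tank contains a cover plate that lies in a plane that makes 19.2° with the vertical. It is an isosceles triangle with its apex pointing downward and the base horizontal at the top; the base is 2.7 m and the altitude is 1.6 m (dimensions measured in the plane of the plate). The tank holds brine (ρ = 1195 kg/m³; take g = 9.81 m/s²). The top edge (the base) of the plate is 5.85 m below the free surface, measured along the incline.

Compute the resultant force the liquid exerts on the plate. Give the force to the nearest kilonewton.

γ = ρg = 1195 × 9.81 / 1000 = 11.72295 kN/m³.
The plate makes 19.2° with the vertical, i.e. θ = 90° − 19.2° = 70.8° to the horizontal. Measuring y along the incline from the free-surface line, vertical depth h = y·sinθ with sinθ = 0.944376.
With the apex down, the centroid sits h/3 = 1.6/3 = 0.533333 m below the base (the top edge), so y_c = 5.85 + 0.533333 = 6.38333 m and h_c = 6.38333 × 0.944376 = 6.02826 m.
A = ½ × 2.7 × 1.6 = 2.16 m².
Resultant F = γ·h_c·A = 11.72295 × 6.02826 × 2.16 = 152.645 kN.

F ≈ 153 kN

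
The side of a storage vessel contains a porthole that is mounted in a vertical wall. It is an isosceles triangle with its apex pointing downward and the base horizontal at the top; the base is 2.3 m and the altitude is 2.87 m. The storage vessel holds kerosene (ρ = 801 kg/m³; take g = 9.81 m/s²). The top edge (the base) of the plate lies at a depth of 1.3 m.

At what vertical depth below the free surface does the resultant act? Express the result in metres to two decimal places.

h_p = 2.46 m

γ = ρg = 801 × 9.81 / 1000 = 7.85781 kN/m³.
With the apex down, the centroid sits h/3 = 2.87/3 = 0.956667 m below the base (the top edge), so the centroid depth is h_c = 1.3 + 0.956667 = 2.25667 m.
A = ½ × 2.3 × 2.87 = 3.3005 m².
Resultant F = γ·h_c·A = 7.85781 × 2.25667 × 3.3005 = 58.5261 kN.
I_c = b·h³/36 = 2.3 × 2.87³/36 = 1.51033 m⁴.
Centre of pressure: y_p = y_c + I_c/(y_c·A) = 2.25667 + 1.51033/(2.25667 × 3.3005) = 2.25667 + 0.20278 = 2.45945 m along the plane.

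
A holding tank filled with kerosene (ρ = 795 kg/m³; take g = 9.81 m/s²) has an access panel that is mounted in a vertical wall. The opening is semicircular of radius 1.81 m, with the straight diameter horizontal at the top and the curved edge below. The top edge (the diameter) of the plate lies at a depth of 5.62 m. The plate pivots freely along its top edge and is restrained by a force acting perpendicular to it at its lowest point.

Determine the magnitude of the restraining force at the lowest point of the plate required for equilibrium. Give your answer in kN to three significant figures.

γ = ρg = 795 × 9.81 / 1000 = 7.79895 kN/m³.
The centroid of a semicircle lies 4r/(3π) = 0.768188 m from the diameter, here below the top edge, so the centroid depth is h_c = 5.62 + 0.768188 = 6.38819 m.
A = πr²/2 = π × 1.81²/2 = 5.14609 m².
Resultant F = γ·h_c·A = 7.79895 × 6.38819 × 5.14609 = 256.384 kN.
I_c = (π/8 − 8/(9π))·r⁴ = 0.109757 × 1.81⁴ = 1.178 m⁴.
Centre of pressure: y_p = y_c + I_c/(y_c·A) = 6.38819 + 1.178/(6.38819 × 5.14609) = 6.38819 + 0.0358336 = 6.42402 m along the plane.
The resultant acts 0.768188 + 0.0358336 = 0.804022 m (along the plate) below the hinge at the top edge, so the moment about the hinge is M = F × 0.804022 = 256.384 × 0.804022 = 206.138 kN·m.
A normal force at the bottom, 1.81 m from the hinge, must supply this moment: P = 206.138/1.81 = 113.888 kN.

P ≈ 114 kN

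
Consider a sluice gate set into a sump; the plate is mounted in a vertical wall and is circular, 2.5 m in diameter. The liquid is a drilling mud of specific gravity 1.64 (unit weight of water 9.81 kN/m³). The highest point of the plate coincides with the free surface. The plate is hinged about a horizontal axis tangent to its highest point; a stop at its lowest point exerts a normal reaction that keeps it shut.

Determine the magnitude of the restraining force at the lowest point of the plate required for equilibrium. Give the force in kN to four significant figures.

P ≈ 61.70 kN

γ = 1.64 × 9.81 = 16.0884 kN/m³.
The centroid is at the centre, 1.25 m below the top of the plate, so the centroid depth is h_c = 1.25 m.
A = π(1.25)² = 4.90874 m².
Resultant F = γ·h_c·A = 16.0884 × 1.25 × 4.90874 = 98.7172 kN.
I_c = πr⁴/4 = π × 1.25⁴/4 = 1.91748 m⁴.
Centre of pressure: y_p = y_c + I_c/(y_c·A) = 1.25 + 1.91748/(1.25 × 4.90874) = 1.25 + 0.312501 = 1.5625 m along the plane.
The resultant acts 1.25 + 0.312501 = 1.5625 m (along the plate) below the hinge at the top edge, so the moment about the hinge is M = F × 1.5625 = 98.7172 × 1.5625 = 154.246 kN·m.
A normal force at the bottom, 2.5 m from the hinge, must supply this moment: P = 154.246/2.5 = 61.6984 kN.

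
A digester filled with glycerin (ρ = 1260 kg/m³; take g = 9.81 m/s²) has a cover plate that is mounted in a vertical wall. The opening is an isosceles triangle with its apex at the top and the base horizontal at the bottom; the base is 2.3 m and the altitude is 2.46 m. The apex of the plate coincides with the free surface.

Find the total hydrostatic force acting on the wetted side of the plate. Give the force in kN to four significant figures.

γ = ρg = 1260 × 9.81 / 1000 = 12.3606 kN/m³.
With the apex up, the centroid sits 2h/3 = 2 × 2.46/3 = 1.64 m below the apex, so the centroid depth is h_c = 1.64 m.
A = ½ × 2.3 × 2.46 = 2.829 m².
Resultant F = γ·h_c·A = 12.3606 × 1.64 × 2.829 = 57.3477 kN.

F ≈ 57.35 kN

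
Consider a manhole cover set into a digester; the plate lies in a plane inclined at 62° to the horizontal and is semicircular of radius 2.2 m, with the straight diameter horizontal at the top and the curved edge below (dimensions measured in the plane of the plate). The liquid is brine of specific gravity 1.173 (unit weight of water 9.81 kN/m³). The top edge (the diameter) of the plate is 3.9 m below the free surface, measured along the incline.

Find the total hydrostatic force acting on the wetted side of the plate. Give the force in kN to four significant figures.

γ = 1.173 × 9.81 = 11.50713 kN/m³.
Let θ = 62° be the plate's angle to the horizontal; measure y along the incline from where the plane meets the free surface. Vertical depth h = y·sinθ with sinθ = 0.882948.
The centroid of a semicircle lies 4r/(3π) = 0.933709 m from the diameter, here below the top edge, so y_c = 3.9 + 0.933709 = 4.83371 m and h_c = 4.83371 × 0.882948 = 4.26791 m.
A = πr²/2 = π × 2.2²/2 = 7.60265 m².
Resultant F = γ·h_c·A = 11.50713 × 4.26791 × 7.60265 = 373.377 kN.

F ≈ 373.4 kN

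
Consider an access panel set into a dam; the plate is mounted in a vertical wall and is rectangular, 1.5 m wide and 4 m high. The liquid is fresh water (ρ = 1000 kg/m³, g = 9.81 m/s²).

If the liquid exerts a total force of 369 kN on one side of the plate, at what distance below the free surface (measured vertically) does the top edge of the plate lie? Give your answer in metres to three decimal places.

d_top ≈ 4.269 m

γ = ρg = 1000 × 9.81 = 9810 N/m³ = 9.81 kN/m³.
A = 1.5 × 4 = 6 m².
From F = γ·h_c·A, the centroid depth is h_c = 369/(9.81 × 6) = 6.26911 m.
The centroid lies 4/2 = 2 m below the top edge, so the top edge sits at h_top = 6.26911 − 2 = 4.26911 m below the surface.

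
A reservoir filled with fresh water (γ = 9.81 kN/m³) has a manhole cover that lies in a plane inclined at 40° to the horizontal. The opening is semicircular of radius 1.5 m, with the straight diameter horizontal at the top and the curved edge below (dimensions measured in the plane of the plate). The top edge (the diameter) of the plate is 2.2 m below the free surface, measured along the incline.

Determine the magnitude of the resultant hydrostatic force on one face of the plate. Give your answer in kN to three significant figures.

F ≈ 63.2 kN

γ = 9.81 kN/m³.
Let θ = 40° be the plate's angle to the horizontal; measure y along the incline from where the plane meets the free surface. Vertical depth h = y·sinθ with sinθ = 0.642788.
The centroid of a semicircle lies 4r/(3π) = 0.63662 m from the diameter, here below the top edge, so y_c = 2.2 + 0.63662 = 2.83662 m and h_c = 2.83662 × 0.642788 = 1.82335 m.
A = πr²/2 = π × 1.5²/2 = 3.53429 m².
Resultant F = γ·h_c·A = 9.81 × 1.82335 × 3.53429 = 63.2181 kN.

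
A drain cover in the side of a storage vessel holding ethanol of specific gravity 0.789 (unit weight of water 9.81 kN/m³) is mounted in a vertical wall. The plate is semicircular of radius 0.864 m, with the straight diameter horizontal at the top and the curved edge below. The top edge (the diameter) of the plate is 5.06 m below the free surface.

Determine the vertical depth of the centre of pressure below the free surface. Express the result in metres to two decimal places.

γ = 0.789 × 9.81 = 7.74009 kN/m³.
The centroid of a semicircle lies 4r/(3π) = 0.366693 m from the diameter, here below the top edge, so the centroid depth is h_c = 5.06 + 0.366693 = 5.42669 m.
A = πr²/2 = π × 0.864²/2 = 1.17259 m².
Resultant F = γ·h_c·A = 7.74009 × 5.42669 × 1.17259 = 49.2524 kN.
I_c = (π/8 − 8/(9π))·r⁴ = 0.109757 × 0.864⁴ = 0.0611628 m⁴.
Centre of pressure: y_p = y_c + I_c/(y_c·A) = 5.42669 + 0.0611628/(5.42669 × 1.17259) = 5.42669 + 0.00961183 = 5.4363 m along the plane.

h_p = 5.44 m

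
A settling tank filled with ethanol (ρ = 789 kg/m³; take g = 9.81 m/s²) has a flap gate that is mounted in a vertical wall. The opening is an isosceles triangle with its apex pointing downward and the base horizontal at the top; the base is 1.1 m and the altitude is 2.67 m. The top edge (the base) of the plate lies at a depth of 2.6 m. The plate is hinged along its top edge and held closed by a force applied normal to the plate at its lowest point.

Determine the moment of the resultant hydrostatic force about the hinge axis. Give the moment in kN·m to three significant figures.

γ = ρg = 789 × 9.81 / 1000 = 7.74009 kN/m³.
With the apex down, the centroid sits h/3 = 2.67/3 = 0.89 m below the base (the top edge), so the centroid depth is h_c = 2.6 + 0.89 = 3.49 m.
A = ½ × 1.1 × 2.67 = 1.4685 m².
Resultant F = γ·h_c·A = 7.74009 × 3.49 × 1.4685 = 39.6685 kN.
I_c = b·h³/36 = 1.1 × 2.67³/36 = 0.581599 m⁴.
Centre of pressure: y_p = y_c + I_c/(y_c·A) = 3.49 + 0.581599/(3.49 × 1.4685) = 3.49 + 0.113481 = 3.60348 m along the plane.
The resultant acts 0.89 + 0.113481 = 1.00348 m (along the plate) below the hinge at the top edge, so the moment about the hinge is M = F × 1.00348 = 39.6685 × 1.00348 = 39.8065 kN·m.

M ≈ 39.8 kN·m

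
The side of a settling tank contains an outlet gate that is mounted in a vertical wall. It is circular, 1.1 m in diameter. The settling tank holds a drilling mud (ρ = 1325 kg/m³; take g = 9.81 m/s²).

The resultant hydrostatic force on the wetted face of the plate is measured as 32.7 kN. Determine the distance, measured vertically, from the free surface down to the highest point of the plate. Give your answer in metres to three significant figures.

γ = ρg = 1325 × 9.81 / 1000 = 12.99825 kN/m³.
A = π(0.55)² = 0.950332 m².
From F = γ·h_c·A, the centroid depth is h_c = 32.7/(12.99825 × 0.950332) = 2.6472 m.
The centroid is at the centre, 0.55 m below the top of the plate, so the highest point sits at h_top = 2.6472 − 0.55 = 2.0972 m below the surface.

d_top ≈ 2.10 m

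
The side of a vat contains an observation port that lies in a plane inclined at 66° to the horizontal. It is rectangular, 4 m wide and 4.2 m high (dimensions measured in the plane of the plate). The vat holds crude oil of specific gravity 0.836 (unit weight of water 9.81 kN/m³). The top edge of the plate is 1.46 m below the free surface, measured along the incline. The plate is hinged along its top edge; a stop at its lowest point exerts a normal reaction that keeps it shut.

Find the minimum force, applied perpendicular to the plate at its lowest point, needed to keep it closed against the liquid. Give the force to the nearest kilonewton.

γ = 0.836 × 9.81 = 8.20116 kN/m³.
Let θ = 66° be the plate's angle to the horizontal; measure y along the incline from where the plane meets the free surface. Vertical depth h = y·sinθ with sinθ = 0.913545.
The centroid lies 4.2/2 = 2.1 m below the top edge, so y_c = 1.46 + 2.1 = 3.56 m and h_c = 3.56 × 0.913545 = 3.25222 m.
A = 4 × 4.2 = 16.8 m².
Resultant F = γ·h_c·A = 8.20116 × 3.25222 × 16.8 = 448.089 kN.
I_c = b·h³/12 = 4 × 4.2³/12 = 24.696 m⁴.
Centre of pressure: y_p = y_c + I_c/(y_c·A) = 3.56 + 24.696/(3.56 × 16.8) = 3.56 + 0.412921 = 3.97292 m along the plane.
The resultant acts 2.1 + 0.412921 = 2.51292 m (along the plate) below the hinge at the top edge, so the moment about the hinge is M = F × 2.51292 = 448.089 × 2.51292 = 1126.01 kN·m.
A normal force at the bottom, 4.2 m from the hinge, must supply this moment: P = 1126.01/4.2 = 268.098 kN.

P ≈ 268 kN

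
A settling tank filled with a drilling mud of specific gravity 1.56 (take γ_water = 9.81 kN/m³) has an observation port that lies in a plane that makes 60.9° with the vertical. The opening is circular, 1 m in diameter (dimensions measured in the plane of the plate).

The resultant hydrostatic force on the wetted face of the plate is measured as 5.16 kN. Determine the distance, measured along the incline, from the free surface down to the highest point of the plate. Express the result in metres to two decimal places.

y_top ≈ 0.38 m

γ = 1.56 × 9.81 = 15.3036 kN/m³.
A = π(0.5)² = 0.785398 m².
From F = γ·h_c·A, the centroid depth is h_c = 5.16/(15.3036 × 0.785398) = 0.429305 m.
The plate makes 60.9° with the vertical, i.e. θ = 90° − 60.9° = 29.1° to the horizontal. Measuring y along the incline from the free-surface line, vertical depth h = y·sinθ with sinθ = 0.486335.
Along the incline, y_c = h_c/sinθ = 0.429305/0.486335 = 0.882735 m.
The centroid is at the centre, 0.5 m below the top of the plate, so the highest point sits at y_top = 0.882735 − 0.5 = 0.382735 m along the incline.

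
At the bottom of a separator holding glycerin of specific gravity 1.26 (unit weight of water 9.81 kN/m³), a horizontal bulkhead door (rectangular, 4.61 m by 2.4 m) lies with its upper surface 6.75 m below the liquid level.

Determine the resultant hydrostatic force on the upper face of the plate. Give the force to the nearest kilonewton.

γ = 1.26 × 9.81 = 12.3606 kN/m³.
The plate is horizontal, so pressure is uniform at p = γ·h = 12.3606 × 6.75 = 83.434 kN/m².
A = 4.61 × 2.4 = 11.064 m².
F = p·A = 83.434 × 11.064 = 923.114 kN.

F ≈ 923 kN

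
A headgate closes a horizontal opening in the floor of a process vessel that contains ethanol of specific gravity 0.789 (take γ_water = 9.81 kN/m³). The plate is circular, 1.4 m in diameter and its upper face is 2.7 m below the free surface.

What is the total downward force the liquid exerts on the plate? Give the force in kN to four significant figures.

γ = 0.789 × 9.81 = 7.74009 kN/m³.
The plate is horizontal, so pressure is uniform at p = γ·h = 7.74009 × 2.7 = 20.8982 kN/m².
A = π(0.7)² = 1.53938 m².
F = p·A = 20.8982 × 1.53938 = 32.1703 kN.

F ≈ 32.17 kN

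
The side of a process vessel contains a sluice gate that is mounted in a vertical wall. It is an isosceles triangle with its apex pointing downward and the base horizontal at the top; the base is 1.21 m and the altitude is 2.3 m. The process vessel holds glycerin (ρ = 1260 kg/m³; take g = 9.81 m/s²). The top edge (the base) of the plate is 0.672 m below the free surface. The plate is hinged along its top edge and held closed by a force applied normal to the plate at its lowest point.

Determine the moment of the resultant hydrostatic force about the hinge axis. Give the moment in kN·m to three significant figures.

γ = ρg = 1260 × 9.81 / 1000 = 12.3606 kN/m³.
With the apex down, the centroid sits h/3 = 2.3/3 = 0.766667 m below the base (the top edge), so the centroid depth is h_c = 0.672 + 0.766667 = 1.43867 m.
A = ½ × 1.21 × 2.3 = 1.3915 m².
Resultant F = γ·h_c·A = 12.3606 × 1.43867 × 1.3915 = 24.7448 kN.
I_c = b·h³/36 = 1.21 × 2.3³/36 = 0.408946 m⁴.
Centre of pressure: y_p = y_c + I_c/(y_c·A) = 1.43867 + 0.408946/(1.43867 × 1.3915) = 1.43867 + 0.204278 = 1.64295 m along the plane.
The resultant acts 0.766667 + 0.204278 = 0.970945 m (along the plate) below the hinge at the top edge, so the moment about the hinge is M = F × 0.970945 = 24.7448 × 0.970945 = 24.0258 kN·m.

M ≈ 24.0 kN·m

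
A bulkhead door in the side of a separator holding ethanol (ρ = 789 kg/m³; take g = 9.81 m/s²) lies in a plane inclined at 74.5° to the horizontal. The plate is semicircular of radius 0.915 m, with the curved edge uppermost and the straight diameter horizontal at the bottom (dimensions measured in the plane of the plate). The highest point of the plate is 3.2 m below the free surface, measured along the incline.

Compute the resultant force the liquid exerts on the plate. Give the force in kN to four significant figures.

γ = ρg = 789 × 9.81 / 1000 = 7.74009 kN/m³.
Let θ = 74.5° be the plate's angle to the horizontal; measure y along the incline from where the plane meets the free surface. Vertical depth h = y·sinθ with sinθ = 0.963630.
The centroid lies 4r/(3π) = 0.388338 m above the diameter, so r − 4r/(3π) = 0.915 − 0.388338 = 0.526662 m below the topmost point, so y_c = 3.2 + 0.526662 = 3.72666 m and h_c = 3.72666 × 0.963630 = 3.59112 m.
A = πr²/2 = π × 0.915²/2 = 1.31511 m².
Resultant F = γ·h_c·A = 7.74009 × 3.59112 × 1.31511 = 36.5543 kN.

F ≈ 36.55 kN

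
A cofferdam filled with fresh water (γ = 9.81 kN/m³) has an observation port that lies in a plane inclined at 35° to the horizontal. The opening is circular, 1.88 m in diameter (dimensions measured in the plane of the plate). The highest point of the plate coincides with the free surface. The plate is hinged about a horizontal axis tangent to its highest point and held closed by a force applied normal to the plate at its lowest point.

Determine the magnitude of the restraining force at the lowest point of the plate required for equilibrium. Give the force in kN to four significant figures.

P ≈ 9.176 kN

γ = 9.81 kN/m³.
Let θ = 35° be the plate's angle to the horizontal; measure y along the incline from where the plane meets the free surface. Vertical depth h = y·sinθ with sinθ = 0.573576.
The centroid is at the centre, 0.94 m below the top of the plate, so y_c = 0.94 m and h_c = 0.94 × 0.573576 = 0.539161 m.
A = π(0.94)² = 2.77591 m².
Resultant F = γ·h_c·A = 9.81 × 0.539161 × 2.77591 = 14.6823 kN.
I_c = πr⁴/4 = π × 0.94⁴/4 = 0.613199 m⁴.
Centre of pressure: y_p = y_c + I_c/(y_c·A) = 0.94 + 0.613199/(0.94 × 2.77591) = 0.94 + 0.235 = 1.175 m along the plane.
The resultant acts 0.94 + 0.235 = 1.175 m (along the plate) below the hinge at the top edge, so the moment about the hinge is M = F × 1.175 = 14.6823 × 1.175 = 17.2517 kN·m.
A normal force at the bottom, 1.88 m from the hinge, must supply this moment: P = 17.2517/1.88 = 9.17644 kN.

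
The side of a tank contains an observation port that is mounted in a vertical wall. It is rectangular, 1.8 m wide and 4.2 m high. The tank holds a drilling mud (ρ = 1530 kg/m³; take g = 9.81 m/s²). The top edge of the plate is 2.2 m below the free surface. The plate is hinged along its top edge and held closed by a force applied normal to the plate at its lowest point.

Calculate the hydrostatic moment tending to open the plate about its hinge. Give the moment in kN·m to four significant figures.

γ = ρg = 1530 × 9.81 / 1000 = 15.0093 kN/m³.
The centroid lies 4.2/2 = 2.1 m below the top edge, so the centroid depth is h_c = 2.2 + 2.1 = 4.3 m.
A = 1.8 × 4.2 = 7.56 m².
Resultant F = γ·h_c·A = 15.0093 × 4.3 × 7.56 = 487.922 kN.
I_c = b·h³/12 = 1.8 × 4.2³/12 = 11.1132 m⁴.
Centre of pressure: y_p = y_c + I_c/(y_c·A) = 4.3 + 11.1132/(4.3 × 7.56) = 4.3 + 0.34186 = 4.64186 m along the plane.
The resultant acts 2.1 + 0.34186 = 2.44186 m (along the plate) below the hinge at the top edge, so the moment about the hinge is M = F × 2.44186 = 487.922 × 2.44186 = 1191.44 kN·m.

M ≈ 1191 kN·m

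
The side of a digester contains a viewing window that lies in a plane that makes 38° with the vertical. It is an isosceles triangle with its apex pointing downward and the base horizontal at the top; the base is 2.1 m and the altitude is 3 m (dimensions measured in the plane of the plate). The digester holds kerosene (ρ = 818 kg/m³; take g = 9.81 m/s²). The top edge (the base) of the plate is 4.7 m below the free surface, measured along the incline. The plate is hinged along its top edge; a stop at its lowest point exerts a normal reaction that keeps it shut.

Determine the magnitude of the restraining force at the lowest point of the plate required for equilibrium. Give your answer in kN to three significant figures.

P ≈ 41.2 kN

γ = ρg = 818 × 9.81 / 1000 = 8.02458 kN/m³.
The plate makes 38° with the vertical, i.e. θ = 90° − 38° = 52° to the horizontal. Measuring y along the incline from the free-surface line, vertical depth h = y·sinθ with sinθ = 0.788011.
With the apex down, the centroid sits h/3 = 3/3 = 1 m below the base (the top edge), so y_c = 4.7 + 1 = 5.7 m and h_c = 5.7 × 0.788011 = 4.49166 m.
A = ½ × 2.1 × 3 = 3.15 m².
Resultant F = γ·h_c·A = 8.02458 × 4.49166 × 3.15 = 113.538 kN.
I_c = b·h³/36 = 2.1 × 3³/36 = 1.575 m⁴.
Centre of pressure: y_p = y_c + I_c/(y_c·A) = 5.7 + 1.575/(5.7 × 3.15) = 5.7 + 0.0877193 = 5.78772 m along the plane.
The resultant acts 1 + 0.0877193 = 1.08772 m (along the plate) below the hinge at the top edge, so the moment about the hinge is M = F × 1.08772 = 113.538 × 1.08772 = 123.498 kN·m.
A normal force at the bottom, 3 m from the hinge, must supply this moment: P = 123.498/3 = 41.166 kN.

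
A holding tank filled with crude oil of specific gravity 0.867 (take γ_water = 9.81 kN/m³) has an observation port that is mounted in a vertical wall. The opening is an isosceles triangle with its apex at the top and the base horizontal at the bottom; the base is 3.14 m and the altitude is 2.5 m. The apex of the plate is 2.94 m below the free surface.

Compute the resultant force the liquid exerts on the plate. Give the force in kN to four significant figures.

F ≈ 153.8 kN

γ = 0.867 × 9.81 = 8.50527 kN/m³.
With the apex up, the centroid sits 2h/3 = 2 × 2.5/3 = 1.66667 m below the apex, so the centroid depth is h_c = 2.94 + 1.66667 = 4.60667 m.
A = ½ × 3.14 × 2.5 = 3.925 m².
Resultant F = γ·h_c·A = 8.50527 × 4.60667 × 3.925 = 153.785 kN.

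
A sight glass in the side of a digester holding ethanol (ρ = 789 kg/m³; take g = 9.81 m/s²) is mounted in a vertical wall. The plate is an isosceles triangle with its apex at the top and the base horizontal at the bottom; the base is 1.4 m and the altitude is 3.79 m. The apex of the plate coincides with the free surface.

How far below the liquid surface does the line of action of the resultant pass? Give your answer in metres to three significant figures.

h_p = 2.84 m

γ = ρg = 789 × 9.81 / 1000 = 7.74009 kN/m³.
With the apex up, the centroid sits 2h/3 = 2 × 3.79/3 = 2.52667 m below the apex, so the centroid depth is h_c = 2.52667 m.
A = ½ × 1.4 × 3.79 = 2.653 m².
Resultant F = γ·h_c·A = 7.74009 × 2.52667 × 2.653 = 51.8838 kN.
I_c = b·h³/36 = 1.4 × 3.79³/36 = 2.11711 m⁴.
Centre of pressure: y_p = y_c + I_c/(y_c·A) = 2.52667 + 2.11711/(2.52667 × 2.653) = 2.52667 + 0.315833 = 2.8425 m along the plane.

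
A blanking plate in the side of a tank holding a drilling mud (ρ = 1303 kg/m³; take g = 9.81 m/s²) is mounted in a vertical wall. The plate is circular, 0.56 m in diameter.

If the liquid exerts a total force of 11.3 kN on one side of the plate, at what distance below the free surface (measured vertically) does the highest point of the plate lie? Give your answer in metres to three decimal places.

γ = ρg = 1303 × 9.81 / 1000 = 12.78243 kN/m³.
A = π(0.28)² = 0.246301 m².
From F = γ·h_c·A, the centroid depth is h_c = 11.3/(12.78243 × 0.246301) = 3.58921 m.
The centroid is at the centre, 0.28 m below the top of the plate, so the highest point sits at h_top = 3.58921 − 0.28 = 3.30921 m below the surface.

d_top ≈ 3.309 m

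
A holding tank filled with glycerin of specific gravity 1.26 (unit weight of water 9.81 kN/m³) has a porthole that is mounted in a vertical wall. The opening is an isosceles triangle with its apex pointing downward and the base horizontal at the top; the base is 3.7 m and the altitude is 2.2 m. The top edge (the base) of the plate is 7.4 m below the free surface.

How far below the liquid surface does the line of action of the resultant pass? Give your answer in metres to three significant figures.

h_p = 8.17 m

γ = 1.26 × 9.81 = 12.3606 kN/m³.
With the apex down, the centroid sits h/3 = 2.2/3 = 0.733333 m below the base (the top edge), so the centroid depth is h_c = 7.4 + 0.733333 = 8.13333 m.
A = ½ × 3.7 × 2.2 = 4.07 m².
Resultant F = γ·h_c·A = 12.3606 × 8.13333 × 4.07 = 409.169 kN.
I_c = b·h³/36 = 3.7 × 2.2³/36 = 1.09438 m⁴.
Centre of pressure: y_p = y_c + I_c/(y_c·A) = 8.13333 + 1.09438/(8.13333 × 4.07) = 8.13333 + 0.0330602 = 8.16639 m along the plane.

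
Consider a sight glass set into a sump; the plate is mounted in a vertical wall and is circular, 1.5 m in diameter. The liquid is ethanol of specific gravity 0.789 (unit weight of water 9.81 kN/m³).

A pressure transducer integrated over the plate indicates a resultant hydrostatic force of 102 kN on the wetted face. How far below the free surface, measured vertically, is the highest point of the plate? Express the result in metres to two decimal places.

d_top ≈ 6.71 m

γ = 0.789 × 9.81 = 7.74009 kN/m³.
A = π(0.75)² = 1.76715 m².
From F = γ·h_c·A, the centroid depth is h_c = 102/(7.74009 × 1.76715) = 7.45729 m.
The centroid is at the centre, 0.75 m below the top of the plate, so the highest point sits at h_top = 7.45729 − 0.75 = 6.70729 m below the surface.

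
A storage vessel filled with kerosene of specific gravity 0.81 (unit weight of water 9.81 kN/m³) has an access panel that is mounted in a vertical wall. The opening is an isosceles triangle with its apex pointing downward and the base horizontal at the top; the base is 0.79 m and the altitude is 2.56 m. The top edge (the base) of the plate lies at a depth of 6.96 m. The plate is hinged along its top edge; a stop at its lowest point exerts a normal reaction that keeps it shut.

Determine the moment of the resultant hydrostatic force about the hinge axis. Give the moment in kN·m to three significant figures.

γ = 0.81 × 9.81 = 7.9461 kN/m³.
With the apex down, the centroid sits h/3 = 2.56/3 = 0.853333 m below the base (the top edge), so the centroid depth is h_c = 6.96 + 0.853333 = 7.81333 m.
A = ½ × 0.79 × 2.56 = 1.0112 m².
Resultant F = γ·h_c·A = 7.9461 × 7.81333 × 1.0112 = 62.7809 kN.
I_c = b·h³/36 = 0.79 × 2.56³/36 = 0.368167 m⁴.
Centre of pressure: y_p = y_c + I_c/(y_c·A) = 7.81333 + 0.368167/(7.81333 × 1.0112) = 7.81333 + 0.0465985 = 7.85993 m along the plane.
The resultant acts 0.853333 + 0.0465985 = 0.899931 m (along the plate) below the hinge at the top edge, so the moment about the hinge is M = F × 0.899931 = 62.7809 × 0.899931 = 56.4985 kN·m.

M ≈ 56.5 kN·m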